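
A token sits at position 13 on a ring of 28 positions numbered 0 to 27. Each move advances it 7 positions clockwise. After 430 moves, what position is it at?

430·7 = 3010.
3010 = 107·28 + 14, so 3010 mod 28 = 14.
(13 + 14) mod 28 = 27.

27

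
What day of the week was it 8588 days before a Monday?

8588 = 1226·7 + 6, so 8588 mod 7 = 6.
Monday − 6 days → Tuesday.

Tuesday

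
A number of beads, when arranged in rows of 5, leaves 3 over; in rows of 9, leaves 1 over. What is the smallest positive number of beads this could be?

28

Since 9·4 ≡ 1 (mod 5), take x = 1 + 9·((3−1)·4 mod 5) = 1 + 9·3 = 28.
Check: 28 mod 5 = 3, 28 mod 9 = 1.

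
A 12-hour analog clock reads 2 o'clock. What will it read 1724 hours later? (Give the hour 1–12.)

10

Dividing 1724 by 12 gives quotient 143 and remainder 8.
2 + 8 → 10 on a 12-hour dial.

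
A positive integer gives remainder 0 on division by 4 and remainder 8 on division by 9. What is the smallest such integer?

Since 9·1 ≡ 1 (mod 4), take x = 8 + 9·((0−8)·1 mod 4) = 8 + 9·0 = 8.
Check: 8 mod 4 = 0, 8 mod 9 = 8.

8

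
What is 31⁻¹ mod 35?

31·26 = 806 = 23·35 + 1, so 31⁻¹ ≡ 26 (mod 35).

26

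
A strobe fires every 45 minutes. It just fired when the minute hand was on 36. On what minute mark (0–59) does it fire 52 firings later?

52·45 = 2340.
2340 − 39·60 = 0, so 2340 ≡ 0 (mod 60).
(36 + 0) mod 60 = 36.

36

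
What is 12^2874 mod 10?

4

Powers of 2 mod 10 repeat with period 4: 2, 4, 8, 6.
2874 leaves remainder 2 on division by 4, so 12^2874 ends in 4.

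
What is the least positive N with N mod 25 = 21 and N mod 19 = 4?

x ≡ 4 (mod 19) gives x ∈ {4, 23, 42, 61, 80, 99, 118, 137, …}.
The first of these with x mod 25 = 21 is 346.

346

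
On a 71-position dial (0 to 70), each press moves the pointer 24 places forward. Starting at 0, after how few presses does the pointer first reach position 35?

34

24⁻¹ ≡ 3 (mod 71) because 24·3 = 72 = 1·71 + 1.
So x ≡ 3·35 = 105 ≡ 34 (mod 71).
Check: 24·34 = 816 = 11·71 + 35.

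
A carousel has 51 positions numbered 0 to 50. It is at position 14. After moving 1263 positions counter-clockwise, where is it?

1263 − 24·51 = 39, so 1263 ≡ 39 (mod 51).
(14 − 39) mod 51 = 26.

26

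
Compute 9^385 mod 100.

Successive squares of 9 mod 100: 9^1≡9, 9^2≡81, 9^4≡61, 9^8≡21, 9^16≡41, 9^32≡81, 9^64≡61, 9^128≡21, 9^256≡41.
385 = 1 + 128 + 256, so 9^385 ≡ 9·21·41 ≡ 49 (mod 100).

49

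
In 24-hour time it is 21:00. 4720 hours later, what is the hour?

13

4720 − 196·24 = 16, so 4720 ≡ 16 (mod 24).
(21 + 16) mod 24 = 13.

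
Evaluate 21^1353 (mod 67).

By repeated squaring mod 67: 21^1≡21, 21^2≡39, 21^4≡47, 21^8≡65, 21^16≡4, 21^32≡16, 21^64≡55, 21^128≡10, 21^256≡33, 21^512≡17, 21^1024≡21.
Since 1353 = 1 + 8 + 64 + 256 + 1024 in binary, 21^1353 ≡ 21·65·55·33·21 ≡ 1 (mod 67).

1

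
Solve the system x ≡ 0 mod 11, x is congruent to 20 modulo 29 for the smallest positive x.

165

x ≡ 0 (mod 11) gives x ∈ {0, 11, 22, 33, 44, 55, 66, 77, …}.
The first of these with x mod 29 = 20 is 165.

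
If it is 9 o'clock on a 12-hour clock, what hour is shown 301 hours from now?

301 mod 12 = 1 (since 25·12 = 300).
9 + 1 → 10 on a 12-hour dial.

10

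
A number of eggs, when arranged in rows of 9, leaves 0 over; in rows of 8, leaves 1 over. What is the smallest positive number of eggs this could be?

Since 8·8 ≡ 1 (mod 9), take x = 1 + 8·((0−1)·8 mod 9) = 1 + 8·1 = 9.
Check: 9 mod 9 = 0, 9 mod 8 = 1.

9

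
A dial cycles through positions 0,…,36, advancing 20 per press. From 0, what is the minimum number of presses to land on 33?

22

The inverse of 20 mod 37 is 13 (since 20·13 = 260 ≡ 1).
So x ≡ 13·33 = 429 ≡ 22 (mod 37).
Check: 20·22 = 440 = 11·37 + 33.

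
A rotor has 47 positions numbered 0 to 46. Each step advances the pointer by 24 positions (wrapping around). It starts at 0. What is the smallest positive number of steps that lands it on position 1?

2

The inverse of 24 mod 47 is 2 (since 24·2 = 48 ≡ 1).
So x ≡ 2·1 = 2 ≡ 2 (mod 47).
Check: 24·2 = 48 = 1·47 + 1.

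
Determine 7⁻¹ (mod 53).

38

53 = 7·7 + 4
7 = 1·4 + 3
4 = 1·3 + 1
3 = 3·1 + 0
Back-substituting gives 7·38 ≡ 1 (mod 53).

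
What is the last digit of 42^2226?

4

Powers of 2 mod 10 repeat with period 4: 2, 4, 8, 6.
2226 leaves remainder 2 on division by 4, so 42^2226 ends in 4.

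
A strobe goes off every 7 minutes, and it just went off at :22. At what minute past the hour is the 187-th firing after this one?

187·7 = 1309.
1309 − 21·60 = 49, so 1309 ≡ 49 (mod 60).
(22 + 49) mod 60 = 11.

11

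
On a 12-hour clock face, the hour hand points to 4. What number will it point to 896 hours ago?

8

896 = 74·12 + 8, so 896 mod 12 = 8.
4 − 8 → 8 on a 12-hour dial.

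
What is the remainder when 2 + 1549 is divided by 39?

30

1549 mod 39 = 28 (since 39·39 = 1521).
(2 + 28) mod 39 = 30.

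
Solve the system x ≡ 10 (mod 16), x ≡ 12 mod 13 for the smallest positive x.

x ≡ 12 (mod 13) gives x ∈ {12, 25, 38, 51, 64, 77, 90}.
The first of these with x mod 16 = 10 is 90.

90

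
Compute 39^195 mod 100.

Square-and-reduce mod 100: 39^1≡39, 39^2≡21, 39^4≡41, 39^8≡81, 39^16≡61, 39^32≡21, 39^64≡41, 39^128≡81.
195 = 1 + 2 + 64 + 128, so 39^195 ≡ 39·21·41·81 ≡ 99 (mod 100).

99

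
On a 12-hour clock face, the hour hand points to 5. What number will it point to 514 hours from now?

3

514 mod 12 = 10 (since 42·12 = 504).
5 + 10 → 3 on a 12-hour dial.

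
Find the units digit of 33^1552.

Powers of 3 mod 10 repeat with period 4: 3, 9, 7, 1.
1552 mod 4 = 0, so the last digit matches 3^4 = 1.

1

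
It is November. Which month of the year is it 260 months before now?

260 − 21·12 = 8, so 260 ≡ 8 (mod 12).
November − 8 months → March.

March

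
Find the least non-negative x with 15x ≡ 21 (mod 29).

15⁻¹ ≡ 2 (mod 29) because 15·2 = 30 = 1·29 + 1.
Multiplying both sides by 2: x ≡ 2·21 = 42 ≡ 13 (mod 29).
Check: 15·13 = 195 = 6·29 + 21.

13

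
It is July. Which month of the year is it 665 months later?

665 = 55·12 + 5, so 665 mod 12 = 5.
July + 5 months → December.

December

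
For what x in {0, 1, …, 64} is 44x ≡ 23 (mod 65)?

44⁻¹ ≡ 34 (mod 65) because 44·34 = 1496 = 23·65 + 1.
So x ≡ 34·23 = 782 ≡ 2 (mod 65).
Check: 44·2 = 88 = 1·65 + 23.

2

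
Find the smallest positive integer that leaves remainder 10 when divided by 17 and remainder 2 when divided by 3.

44

x ≡ 2 (mod 3) gives x ∈ {2, 5, 8, 11, 14, 17, 20, 23, …}.
The first of these with x mod 17 = 10 is 44.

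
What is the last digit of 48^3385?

8

The units digit of 48^n cycles with period 4: 8, 4, 2, 6, …
3385 leaves remainder 1 on division by 4, so 48^3385 ends in 8.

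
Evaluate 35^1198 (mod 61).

49

Square-and-reduce mod 61: 35^1≡35, 35^2≡5, 35^4≡25, 35^8≡15, 35^16≡42, 35^32≡56, 35^64≡25, 35^128≡15, 35^256≡42, 35^512≡56, 35^1024≡25.
1198 = 2 + 4 + 8 + 32 + 128 + 1024, so 35^1198 ≡ 5·25·15·56·15·25 ≡ 49 (mod 61).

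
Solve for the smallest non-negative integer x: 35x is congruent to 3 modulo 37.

35⁻¹ ≡ 18 (mod 37) because 35·18 = 630 = 17·37 + 1.
Multiplying both sides by 18: x ≡ 18·3 = 54 ≡ 17 (mod 37).

17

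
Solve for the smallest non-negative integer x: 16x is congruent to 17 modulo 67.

22

16⁻¹ ≡ 21 (mod 67) because 16·21 = 336 = 5·67 + 1.
So x ≡ 21·17 = 357 ≡ 22 (mod 67).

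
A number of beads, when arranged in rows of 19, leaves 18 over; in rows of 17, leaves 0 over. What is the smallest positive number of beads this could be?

x ≡ 0 (mod 17) gives x ∈ {0, 17, 34, 51, 68, 85, 102, 119, …}.
The first of these with x mod 19 = 18 is 170.

170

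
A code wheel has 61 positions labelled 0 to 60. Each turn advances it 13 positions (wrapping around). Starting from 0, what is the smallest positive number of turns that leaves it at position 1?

47

61 = 4·13 + 9
13 = 1·9 + 4
9 = 2·4 + 1
4 = 4·1 + 0
Back-substituting gives 13·47 ≡ 1 (mod 61).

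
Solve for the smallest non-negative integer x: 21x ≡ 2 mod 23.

21⁻¹ ≡ 11 (mod 23) because 21·11 = 231 = 10·23 + 1.
Multiplying both sides by 11: x ≡ 11·2 = 22 ≡ 22 (mod 23).

22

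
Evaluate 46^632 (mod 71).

57

By repeated squaring mod 71: 46^1≡46, 46^2≡57, 46^4≡54, 46^8≡5, 46^16≡25, 46^32≡57, 46^64≡54, 46^128≡5, 46^256≡25, 46^512≡57.
632 = 8 + 16 + 32 + 64 + 512, so 46^632 ≡ 5·25·57·54·57 ≡ 57 (mod 71).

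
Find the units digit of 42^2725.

The units digit of 42^n cycles with period 4: 2, 4, 8, 6, …
2725 leaves remainder 1 on division by 4, so 42^2725 ends in 2.

2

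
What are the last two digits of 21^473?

61

Square-and-reduce mod 100: 21^1≡21, 21^2≡41, 21^4≡81, 21^8≡61, 21^16≡21, 21^32≡41, 21^64≡81, 21^128≡61, 21^256≡21.
473 = 1 + 8 + 16 + 64 + 128 + 256, so 21^473 ≡ 21·61·21·81·61·21 ≡ 61 (mod 100).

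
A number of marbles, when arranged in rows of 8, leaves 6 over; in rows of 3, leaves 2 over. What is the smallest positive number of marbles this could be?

x ≡ 2 (mod 3) gives x ∈ {2, 5, 8, 11, 14}.
The first of these with x mod 8 = 6 is 14.

14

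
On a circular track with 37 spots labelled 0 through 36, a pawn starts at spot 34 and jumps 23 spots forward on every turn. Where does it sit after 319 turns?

8

319·23 = 7337.
7337 mod 37 = 11 (since 198·37 = 7326).
(34 + 11) mod 37 = 8.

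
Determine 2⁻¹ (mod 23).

12

2·12 = 24 = 1·23 + 1, so 2⁻¹ ≡ 12 (mod 23).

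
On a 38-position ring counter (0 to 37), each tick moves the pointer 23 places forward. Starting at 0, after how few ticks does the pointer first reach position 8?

The inverse of 23 mod 38 is 5 (since 23·5 = 115 ≡ 1).
So x ≡ 5·8 = 40 ≡ 2 (mod 38).

2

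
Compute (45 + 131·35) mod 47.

131·35 = 4585.
4585 − 97·47 = 26, so 4585 ≡ 26 (mod 47).
(45 + 26) mod 47 = 24.

24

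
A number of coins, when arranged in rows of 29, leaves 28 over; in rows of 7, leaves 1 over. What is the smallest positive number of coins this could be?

57

x ≡ 1 (mod 7) gives x ∈ {1, 8, 15, 22, 29, 36, 43, 50, …}.
The first of these with x mod 29 = 28 is 57.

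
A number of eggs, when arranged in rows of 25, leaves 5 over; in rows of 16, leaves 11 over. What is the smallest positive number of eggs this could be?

155

Since 16·11 ≡ 1 (mod 25), take x = 11 + 16·((5−11)·11 mod 25) = 11 + 16·9 = 155.
Check: 155 mod 25 = 5, 155 mod 16 = 11.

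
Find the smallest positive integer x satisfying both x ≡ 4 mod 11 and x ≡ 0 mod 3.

x ≡ 0 (mod 3) gives x ∈ {0, 3, 6, 9, 12, 15}.
The first of these with x mod 11 = 4 is 15.

15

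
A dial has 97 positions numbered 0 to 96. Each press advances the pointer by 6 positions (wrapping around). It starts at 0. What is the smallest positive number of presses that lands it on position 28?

37

6⁻¹ ≡ 81 (mod 97) because 6·81 = 486 = 5·97 + 1.
Multiplying both sides by 81: x ≡ 81·28 = 2268 ≡ 37 (mod 97).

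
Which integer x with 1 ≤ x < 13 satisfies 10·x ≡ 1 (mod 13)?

13 = 1·10 + 3
10 = 3·3 + 1
3 = 3·1 + 0
Back-substituting gives 10·4 ≡ 1 (mod 13).

4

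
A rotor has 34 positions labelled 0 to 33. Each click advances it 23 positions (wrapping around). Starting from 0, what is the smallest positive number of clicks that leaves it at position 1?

3

23·3 = 69 = 2·34 + 1, so 23⁻¹ ≡ 3 (mod 34).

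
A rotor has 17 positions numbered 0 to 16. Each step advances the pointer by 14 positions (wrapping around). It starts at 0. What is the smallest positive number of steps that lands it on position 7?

The inverse of 14 mod 17 is 11 (since 14·11 = 154 ≡ 1).
Multiplying both sides by 11: x ≡ 11·7 = 77 ≡ 9 (mod 17).

9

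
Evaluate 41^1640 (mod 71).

Successive squares of 41 mod 71: 41^1≡41, 41^2≡48, 41^4≡32, 41^8≡30, 41^16≡48, 41^32≡32, 41^64≡30, 41^128≡48, 41^256≡32, 41^512≡30, 41^1024≡48.
1640 = 8 + 32 + 64 + 512 + 1024, so 41^1640 ≡ 30·32·30·30·48 ≡ 48 (mod 71).

48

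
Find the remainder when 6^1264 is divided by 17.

By repeated squaring mod 17: 6^1≡6, 6^2≡2, 6^4≡4, 6^8≡16, 6^16≡1, 6^32≡1, 6^64≡1, 6^128≡1, 6^256≡1, 6^512≡1, 6^1024≡1.
Since 1264 = 16 + 32 + 64 + 128 + 1024 in binary, 6^1264 ≡ 1·1·1·1·1 ≡ 1 (mod 17).

1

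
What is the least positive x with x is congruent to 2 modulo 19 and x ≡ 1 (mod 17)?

154

x ≡ 1 (mod 17) gives x ∈ {1, 18, 35, 52, 69, 86, 103, 120, …}.
The first of these with x mod 19 = 2 is 154.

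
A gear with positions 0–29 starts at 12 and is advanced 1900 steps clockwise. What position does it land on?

22

Dividing 1900 by 30 gives quotient 63 and remainder 10.
(12 + 10) mod 30 = 22.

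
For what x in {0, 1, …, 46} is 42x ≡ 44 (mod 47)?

10

42⁻¹ ≡ 28 (mod 47) because 42·28 = 1176 = 25·47 + 1.
Multiplying both sides by 28: x ≡ 28·44 = 1232 ≡ 10 (mod 47).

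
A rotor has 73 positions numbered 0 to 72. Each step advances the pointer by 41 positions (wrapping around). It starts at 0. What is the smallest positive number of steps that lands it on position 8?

18

41⁻¹ ≡ 57 (mod 73) because 41·57 = 2337 = 32·73 + 1.
So x ≡ 57·8 = 456 ≡ 18 (mod 73).
Check: 41·18 = 738 = 10·73 + 8.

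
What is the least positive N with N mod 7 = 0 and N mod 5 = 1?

21

x ≡ 1 (mod 5) gives x ∈ {1, 6, 11, 16, 21}.
The first of these with x mod 7 = 0 is 21.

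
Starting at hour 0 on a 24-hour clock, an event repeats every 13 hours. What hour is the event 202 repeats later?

10

202·13 = 2626.
2626 − 109·24 = 10, so 2626 ≡ 10 (mod 24).
(0 + 10) mod 24 = 10.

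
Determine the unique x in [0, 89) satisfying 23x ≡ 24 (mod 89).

The inverse of 23 mod 89 is 31 (since 23·31 = 713 ≡ 1).
So x ≡ 31·24 = 744 ≡ 32 (mod 89).

32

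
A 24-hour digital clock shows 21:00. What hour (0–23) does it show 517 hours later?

10

517 = 21·24 + 13, so 517 mod 24 = 13.
(21 + 13) mod 24 = 10.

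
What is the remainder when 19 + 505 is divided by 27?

Dividing 505 by 27 gives quotient 18 and remainder 19.
(19 + 19) mod 27 = 11.

11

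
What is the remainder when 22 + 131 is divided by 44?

131 − 2·44 = 43, so 131 ≡ 43 (mod 44).
(22 + 43) mod 44 = 21.

21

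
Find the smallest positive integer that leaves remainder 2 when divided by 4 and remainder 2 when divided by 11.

2

Since 11·3 ≡ 1 (mod 4), take x = 2 + 11·((2−2)·3 mod 4) = 2 + 11·0 = 2.
Check: 2 mod 4 = 2, 2 mod 11 = 2.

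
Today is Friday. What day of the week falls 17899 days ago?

Friday

17899 − 2557·7 = 0, so 17899 ≡ 0 (mod 7).
Friday − 0 days → Friday.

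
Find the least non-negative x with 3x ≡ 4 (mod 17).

The inverse of 3 mod 17 is 6 (since 3·6 = 18 ≡ 1).
Multiplying both sides by 6: x ≡ 6·4 = 24 ≡ 7 (mod 17).

7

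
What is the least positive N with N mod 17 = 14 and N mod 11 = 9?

Since 11·14 ≡ 1 (mod 17), take x = 9 + 11·((14−9)·14 mod 17) = 9 + 11·2 = 31.
Check: 31 mod 17 = 14, 31 mod 11 = 9.

31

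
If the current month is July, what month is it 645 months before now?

645 mod 12 = 9 (since 53·12 = 636).
July − 9 months → October.

October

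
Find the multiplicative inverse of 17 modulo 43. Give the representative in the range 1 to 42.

43 = 2·17 + 9
17 = 1·9 + 8
9 = 1·8 + 1
8 = 8·1 + 0
Back-substituting gives 17·38 ≡ 1 (mod 43).

38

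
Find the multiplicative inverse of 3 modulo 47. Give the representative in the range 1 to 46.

47 = 15·3 + 2
3 = 1·2 + 1
2 = 2·1 + 0
Back-substituting gives 3·16 ≡ 1 (mod 47).

16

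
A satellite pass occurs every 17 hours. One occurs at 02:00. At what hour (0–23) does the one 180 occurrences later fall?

180·17 = 3060.
3060 = 127·24 + 12, so 3060 mod 24 = 12.
(2 + 12) mod 24 = 14.

14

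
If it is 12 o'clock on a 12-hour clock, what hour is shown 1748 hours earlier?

4

1748 mod 12 = 8 (since 145·12 = 1740).
12 − 8 → 4 on a 12-hour dial.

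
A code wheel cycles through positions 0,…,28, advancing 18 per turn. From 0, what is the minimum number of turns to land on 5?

18

The inverse of 18 mod 29 is 21 (since 18·21 = 378 ≡ 1).
Multiplying both sides by 21: x ≡ 21·5 = 105 ≡ 18 (mod 29).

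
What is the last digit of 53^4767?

Powers of 3 mod 10 repeat with period 4: 3, 9, 7, 1.
4767 leaves remainder 3 on division by 4, so 53^4767 ends in 7.

7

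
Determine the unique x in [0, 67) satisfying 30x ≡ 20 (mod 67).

23

30⁻¹ ≡ 38 (mod 67) because 30·38 = 1140 = 17·67 + 1.
Multiplying both sides by 38: x ≡ 38·20 = 760 ≡ 23 (mod 67).
Check: 30·23 = 690 = 10·67 + 20.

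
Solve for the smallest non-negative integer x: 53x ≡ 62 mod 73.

The inverse of 53 mod 73 is 62 (since 53·62 = 3286 ≡ 1).
Multiplying both sides by 62: x ≡ 62·62 = 3844 ≡ 48 (mod 73).

48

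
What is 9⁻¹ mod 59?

59 = 6·9 + 5
9 = 1·5 + 4
5 = 1·4 + 1
4 = 4·1 + 0
Back-substituting gives 9·46 ≡ 1 (mod 59).

46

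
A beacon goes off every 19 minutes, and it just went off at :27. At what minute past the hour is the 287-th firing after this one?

20

287·19 = 5453.
5453 − 90·60 = 53, so 5453 ≡ 53 (mod 60).
(27 + 53) mod 60 = 20.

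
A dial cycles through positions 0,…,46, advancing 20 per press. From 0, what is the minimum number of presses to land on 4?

19

20⁻¹ ≡ 40 (mod 47) because 20·40 = 800 = 17·47 + 1.
Multiplying both sides by 40: x ≡ 40·4 = 160 ≡ 19 (mod 47).
Check: 20·19 = 380 = 8·47 + 4.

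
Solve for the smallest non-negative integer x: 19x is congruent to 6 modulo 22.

The inverse of 19 mod 22 is 7 (since 19·7 = 133 ≡ 1).
Multiplying both sides by 7: x ≡ 7·6 = 42 ≡ 20 (mod 22).
Check: 19·20 = 380 = 17·22 + 6.

20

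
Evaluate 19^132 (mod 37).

26

Square-and-reduce mod 37: 19^1≡19, 19^2≡28, 19^4≡7, 19^8≡12, 19^16≡33, 19^32≡16, 19^64≡34, 19^128≡9.
Since 132 = 4 + 128 in binary, 19^132 ≡ 7·9 ≡ 26 (mod 37).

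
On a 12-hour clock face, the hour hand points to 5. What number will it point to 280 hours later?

280 = 23·12 + 4, so 280 mod 12 = 4.
5 + 4 → 9 on a 12-hour dial.

9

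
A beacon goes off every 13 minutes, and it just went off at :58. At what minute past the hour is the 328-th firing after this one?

2

328·13 = 4264.
4264 mod 60 = 4 (since 71·60 = 4260).
(58 + 4) mod 60 = 2.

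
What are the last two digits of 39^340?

Successive squares of 39 mod 100: 39^1≡39, 39^2≡21, 39^4≡41, 39^8≡81, 39^16≡61, 39^32≡21, 39^64≡41, 39^128≡81, 39^256≡61.
Since 340 = 4 + 16 + 64 + 256 in binary, 39^340 ≡ 41·61·41·61 ≡ 1 (mod 100).

01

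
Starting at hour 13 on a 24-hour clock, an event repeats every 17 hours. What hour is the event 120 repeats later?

120·17 = 2040.
Dividing 2040 by 24 gives quotient 85 and remainder 0.
(13 + 0) mod 24 = 13.

13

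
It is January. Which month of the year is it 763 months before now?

Dividing 763 by 12 gives quotient 63 and remainder 7.
January − 7 months → June.

June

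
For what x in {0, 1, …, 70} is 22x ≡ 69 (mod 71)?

The inverse of 22 mod 71 is 42 (since 22·42 = 924 ≡ 1).
Multiplying both sides by 42: x ≡ 42·69 = 2898 ≡ 58 (mod 71).

58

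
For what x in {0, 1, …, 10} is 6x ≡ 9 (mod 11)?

6⁻¹ ≡ 2 (mod 11) because 6·2 = 12 = 1·11 + 1.
Multiplying both sides by 2: x ≡ 2·9 = 18 ≡ 7 (mod 11).
Check: 6·7 = 42 = 3·11 + 9.

7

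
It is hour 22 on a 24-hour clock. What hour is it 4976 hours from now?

6

4976 − 207·24 = 8, so 4976 ≡ 8 (mod 24).
(22 + 8) mod 24 = 6.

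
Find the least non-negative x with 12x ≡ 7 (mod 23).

14

12⁻¹ ≡ 2 (mod 23) because 12·2 = 24 = 1·23 + 1.
So x ≡ 2·7 = 14 ≡ 14 (mod 23).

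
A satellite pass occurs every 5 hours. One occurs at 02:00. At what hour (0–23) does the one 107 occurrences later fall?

107·5 = 535.
Dividing 535 by 24 gives quotient 22 and remainder 7.
(2 + 7) mod 24 = 9.

9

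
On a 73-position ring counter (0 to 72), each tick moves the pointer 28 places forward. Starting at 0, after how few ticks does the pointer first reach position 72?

13

28⁻¹ ≡ 60 (mod 73) because 28·60 = 1680 = 23·73 + 1.
So x ≡ 60·72 = 4320 ≡ 13 (mod 73).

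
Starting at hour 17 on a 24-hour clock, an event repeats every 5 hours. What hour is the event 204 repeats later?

204·5 = 1020.
Dividing 1020 by 24 gives quotient 42 and remainder 12.
(17 + 12) mod 24 = 5.

5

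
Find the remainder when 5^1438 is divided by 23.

Successive squares of 5 mod 23: 5^1≡5, 5^2≡2, 5^4≡4, 5^8≡16, 5^16≡3, 5^32≡9, 5^64≡12, 5^128≡6, 5^256≡13, 5^512≡8, 5^1024≡18.
1438 = 2 + 4 + 8 + 16 + 128 + 256 + 1024, so 5^1438 ≡ 2·4·16·3·6·13·18 ≡ 16 (mod 23).

16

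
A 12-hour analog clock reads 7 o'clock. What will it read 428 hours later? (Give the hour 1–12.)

3

428 − 35·12 = 8, so 428 ≡ 8 (mod 12).
7 + 8 → 3 on a 12-hour dial.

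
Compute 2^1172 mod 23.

18

By repeated squaring mod 23: 2^1≡2, 2^2≡4, 2^4≡16, 2^8≡3, 2^16≡9, 2^32≡12, 2^64≡6, 2^128≡13, 2^256≡8, 2^512≡18, 2^1024≡2.
1172 = 4 + 16 + 128 + 1024, so 2^1172 ≡ 16·9·13·2 ≡ 18 (mod 23).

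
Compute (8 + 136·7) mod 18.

6

136·7 = 952.
952 − 52·18 = 16, so 952 ≡ 16 (mod 18).
(8 + 16) mod 18 = 6.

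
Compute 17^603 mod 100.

Square-and-reduce mod 100: 17^1≡17, 17^2≡89, 17^4≡21, 17^8≡41, 17^16≡81, 17^32≡61, 17^64≡21, 17^128≡41, 17^256≡81, 17^512≡61.
Since 603 = 1 + 2 + 8 + 16 + 64 + 512 in binary, 17^603 ≡ 17·89·41·81·21·61 ≡ 13 (mod 100).

13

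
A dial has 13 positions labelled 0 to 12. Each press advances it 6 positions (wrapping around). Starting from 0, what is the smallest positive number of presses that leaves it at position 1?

6·11 = 66 = 5·13 + 1, so 6⁻¹ ≡ 11 (mod 13).

11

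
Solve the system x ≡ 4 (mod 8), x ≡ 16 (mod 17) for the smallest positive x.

84

x ≡ 4 (mod 8) gives x ∈ {4, 12, 20, 28, 36, 44, 52, 60, …}.
The first of these with x mod 17 = 16 is 84.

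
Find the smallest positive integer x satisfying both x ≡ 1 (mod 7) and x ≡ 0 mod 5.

15

Since 5·3 ≡ 1 (mod 7), take x = 0 + 5·((1−0)·3 mod 7) = 0 + 5·3 = 15.
Check: 15 mod 7 = 1, 15 mod 5 = 0.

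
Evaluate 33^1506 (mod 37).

10

Successive squares of 33 mod 37: 33^1≡33, 33^2≡16, 33^4≡34, 33^8≡9, 33^16≡7, 33^32≡12, 33^64≡33, 33^128≡16, 33^256≡34, 33^512≡9, 33^1024≡7.
1506 = 2 + 32 + 64 + 128 + 256 + 1024, so 33^1506 ≡ 16·12·33·16·34·7 ≡ 10 (mod 37).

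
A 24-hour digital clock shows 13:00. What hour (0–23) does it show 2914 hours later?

23

2914 = 121·24 + 10, so 2914 mod 24 = 10.
(13 + 10) mod 24 = 23.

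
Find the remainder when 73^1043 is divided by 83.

54

Successive squares of 73 mod 83: 73^1≡73, 73^2≡17, 73^4≡40, 73^8≡23, 73^16≡31, 73^32≡48, 73^64≡63, 73^128≡68, 73^256≡59, 73^512≡78, 73^1024≡25.
Since 1043 = 1 + 2 + 16 + 1024 in binary, 73^1043 ≡ 73·17·31·25 ≡ 54 (mod 83).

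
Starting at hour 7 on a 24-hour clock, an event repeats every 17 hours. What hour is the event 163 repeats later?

163·17 = 2771.
Dividing 2771 by 24 gives quotient 115 and remainder 11.
(7 + 11) mod 24 = 18.

18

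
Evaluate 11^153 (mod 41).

34

By repeated squaring mod 41: 11^1≡11, 11^2≡39, 11^4≡4, 11^8≡16, 11^16≡10, 11^32≡18, 11^64≡37, 11^128≡16.
153 = 1 + 8 + 16 + 128, so 11^153 ≡ 11·16·10·16 ≡ 34 (mod 41).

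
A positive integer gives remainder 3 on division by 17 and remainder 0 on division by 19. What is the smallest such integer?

190

x ≡ 3 (mod 17) gives x ∈ {3, 20, 37, 54, 71, 88, 105, 122, …}.
The first of these with x mod 19 = 0 is 190.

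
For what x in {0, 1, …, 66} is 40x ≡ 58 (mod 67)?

The inverse of 40 mod 67 is 62 (since 40·62 = 2480 ≡ 1).
Multiplying both sides by 62: x ≡ 62·58 = 3596 ≡ 45 (mod 67).

45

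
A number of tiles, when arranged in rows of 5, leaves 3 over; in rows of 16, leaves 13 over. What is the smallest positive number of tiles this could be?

13

x ≡ 3 (mod 5) gives x ∈ {3, 8, 13}.
The first of these with x mod 16 = 13 is 13.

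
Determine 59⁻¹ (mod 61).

61 = 1·59 + 2
59 = 29·2 + 1
2 = 2·1 + 0
Back-substituting gives 59·30 ≡ 1 (mod 61).

30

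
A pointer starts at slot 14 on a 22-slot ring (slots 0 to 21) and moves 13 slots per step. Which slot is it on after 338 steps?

338·13 = 4394.
4394 mod 22 = 16 (since 199·22 = 4378).
(14 + 16) mod 22 = 8.

8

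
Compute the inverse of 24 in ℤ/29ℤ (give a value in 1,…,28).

23

24·23 = 552 = 19·29 + 1, so 24⁻¹ ≡ 23 (mod 29).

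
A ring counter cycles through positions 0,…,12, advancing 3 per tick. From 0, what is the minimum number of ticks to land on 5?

6

The inverse of 3 mod 13 is 9 (since 3·9 = 27 ≡ 1).
Multiplying both sides by 9: x ≡ 9·5 = 45 ≡ 6 (mod 13).
Check: 3·6 = 18 = 1·13 + 5.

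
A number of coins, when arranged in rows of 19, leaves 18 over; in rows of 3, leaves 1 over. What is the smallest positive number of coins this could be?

37

Since 3·13 ≡ 1 (mod 19), take x = 1 + 3·((18−1)·13 mod 19) = 1 + 3·12 = 37.
Check: 37 mod 19 = 18, 37 mod 3 = 1.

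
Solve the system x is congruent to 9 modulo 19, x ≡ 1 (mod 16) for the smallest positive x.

161

x ≡ 1 (mod 16) gives x ∈ {1, 17, 33, 49, 65, 81, 97, 113, …}.
The first of these with x mod 19 = 9 is 161.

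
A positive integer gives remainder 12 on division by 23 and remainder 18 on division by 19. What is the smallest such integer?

265

x ≡ 18 (mod 19) gives x ∈ {18, 37, 56, 75, 94, 113, 132, 151, …}.
The first of these with x mod 23 = 12 is 265.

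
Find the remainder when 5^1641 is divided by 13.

By repeated squaring mod 13: 5^1≡5, 5^2≡12, 5^4≡1, 5^8≡1, 5^16≡1, 5^32≡1, 5^64≡1, 5^128≡1, 5^256≡1, 5^512≡1, 5^1024≡1.
Since 1641 = 1 + 8 + 32 + 64 + 512 + 1024 in binary, 5^1641 ≡ 5·1·1·1·1·1 ≡ 5 (mod 13).

5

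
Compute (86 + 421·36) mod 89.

23

421·36 = 15156.
15156 − 170·89 = 26, so 15156 ≡ 26 (mod 89).
(86 + 26) mod 89 = 23.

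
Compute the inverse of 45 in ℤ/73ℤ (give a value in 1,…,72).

73 = 1·45 + 28
45 = 1·28 + 17
28 = 1·17 + 11
17 = 1·11 + 6
11 = 1·6 + 5
6 = 1·5 + 1
5 = 5·1 + 0
Back-substituting gives 45·13 ≡ 1 (mod 73).

13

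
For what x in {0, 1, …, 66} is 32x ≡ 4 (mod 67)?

42

32⁻¹ ≡ 44 (mod 67) because 32·44 = 1408 = 21·67 + 1.
Multiplying both sides by 44: x ≡ 44·4 = 176 ≡ 42 (mod 67).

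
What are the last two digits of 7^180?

01

By repeated squaring mod 100: 7^1≡7, 7^2≡49, 7^4≡1, 7^8≡1, 7^16≡1, 7^32≡1, 7^64≡1, 7^128≡1.
180 = 4 + 16 + 32 + 128, so 7^180 ≡ 1·1·1·1 ≡ 1 (mod 100).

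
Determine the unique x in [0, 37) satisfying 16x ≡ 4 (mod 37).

16⁻¹ ≡ 7 (mod 37) because 16·7 = 112 = 3·37 + 1.
So x ≡ 7·4 = 28 ≡ 28 (mod 37).
Check: 16·28 = 448 = 12·37 + 4.

28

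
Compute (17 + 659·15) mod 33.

659·15 = 9885.
9885 mod 33 = 18 (since 299·33 = 9867).
(17 + 18) mod 33 = 2.

2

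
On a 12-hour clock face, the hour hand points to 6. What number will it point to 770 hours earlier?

770 = 64·12 + 2, so 770 mod 12 = 2.
6 − 2 → 4 on a 12-hour dial.

4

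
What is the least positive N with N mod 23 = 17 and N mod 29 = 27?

Since 29·4 ≡ 1 (mod 23), take x = 27 + 29·((17−27)·4 mod 23) = 27 + 29·6 = 201.
Check: 201 mod 23 = 17, 201 mod 29 = 27.

201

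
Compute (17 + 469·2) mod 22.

9

469·2 = 938.
938 = 42·22 + 14, so 938 mod 22 = 14.
(17 + 14) mod 22 = 9.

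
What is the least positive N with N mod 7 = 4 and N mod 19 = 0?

95

x ≡ 4 (mod 7) gives x ∈ {4, 11, 18, 25, 32, 39, 46, 53, …}.
The first of these with x mod 19 = 0 is 95.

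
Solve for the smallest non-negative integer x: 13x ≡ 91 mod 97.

The inverse of 13 mod 97 is 15 (since 13·15 = 195 ≡ 1).
Multiplying both sides by 15: x ≡ 15·91 = 1365 ≡ 7 (mod 97).
Check: 13·7 = 91 = 0·97 + 91.

7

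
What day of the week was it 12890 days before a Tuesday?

Saturday

Dividing 12890 by 7 gives quotient 1841 and remainder 3.
Tuesday − 3 days → Saturday.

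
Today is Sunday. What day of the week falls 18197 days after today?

Dividing 18197 by 7 gives quotient 2599 and remainder 4.
Sunday + 4 days → Thursday.

Thursday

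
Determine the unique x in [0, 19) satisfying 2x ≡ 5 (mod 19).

12

2⁻¹ ≡ 10 (mod 19) because 2·10 = 20 = 1·19 + 1.
So x ≡ 10·5 = 50 ≡ 12 (mod 19).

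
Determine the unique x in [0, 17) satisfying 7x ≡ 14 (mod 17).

7⁻¹ ≡ 5 (mod 17) because 7·5 = 35 = 2·17 + 1.
So x ≡ 5·14 = 70 ≡ 2 (mod 17).

2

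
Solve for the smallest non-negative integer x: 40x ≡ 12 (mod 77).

8

The inverse of 40 mod 77 is 52 (since 40·52 = 2080 ≡ 1).
Multiplying both sides by 52: x ≡ 52·12 = 624 ≡ 8 (mod 77).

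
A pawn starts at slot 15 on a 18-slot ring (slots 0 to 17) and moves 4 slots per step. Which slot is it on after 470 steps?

5

470·4 = 1880.
Dividing 1880 by 18 gives quotient 104 and remainder 8.
(15 + 8) mod 18 = 5.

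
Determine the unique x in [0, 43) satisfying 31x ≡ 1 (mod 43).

The inverse of 31 mod 43 is 25 (since 31·25 = 775 ≡ 1).
Multiplying both sides by 25: x ≡ 25·1 = 25 ≡ 25 (mod 43).

25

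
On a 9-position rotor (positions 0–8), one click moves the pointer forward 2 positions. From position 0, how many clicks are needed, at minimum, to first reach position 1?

2·5 = 10 = 1·9 + 1, so 2⁻¹ ≡ 5 (mod 9).

5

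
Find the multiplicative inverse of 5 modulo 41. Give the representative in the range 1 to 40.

41 = 8·5 + 1
5 = 5·1 + 0
Back-substituting gives 5·33 ≡ 1 (mod 41).

33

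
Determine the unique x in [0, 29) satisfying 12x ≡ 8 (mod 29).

12⁻¹ ≡ 17 (mod 29) because 12·17 = 204 = 7·29 + 1.
Multiplying both sides by 17: x ≡ 17·8 = 136 ≡ 20 (mod 29).
Check: 12·20 = 240 = 8·29 + 8.

20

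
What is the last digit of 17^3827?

The units digit of 17^n cycles with period 4: 7, 9, 3, 1, …
3827 leaves remainder 3 on division by 4, so 17^3827 ends in 3.

3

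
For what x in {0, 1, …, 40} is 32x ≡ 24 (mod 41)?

The inverse of 32 mod 41 is 9 (since 32·9 = 288 ≡ 1).
So x ≡ 9·24 = 216 ≡ 11 (mod 41).

11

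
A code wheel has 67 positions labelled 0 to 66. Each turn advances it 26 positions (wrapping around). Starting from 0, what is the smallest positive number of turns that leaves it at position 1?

49

67 = 2·26 + 15
26 = 1·15 + 11
15 = 1·11 + 4
11 = 2·4 + 3
4 = 1·3 + 1
3 = 3·1 + 0
Back-substituting gives 26·49 ≡ 1 (mod 67).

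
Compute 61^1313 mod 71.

Successive squares of 61 mod 71: 61^1≡61, 61^2≡29, 61^4≡60, 61^8≡50, 61^16≡15, 61^32≡12, 61^64≡2, 61^128≡4, 61^256≡16, 61^512≡43, 61^1024≡3.
1313 = 1 + 32 + 256 + 1024, so 61^1313 ≡ 61·12·16·3 ≡ 62 (mod 71).

62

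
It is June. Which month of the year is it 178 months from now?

April

Dividing 178 by 12 gives quotient 14 and remainder 10.
June + 10 months → April.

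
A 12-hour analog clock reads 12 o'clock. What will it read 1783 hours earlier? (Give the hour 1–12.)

Dividing 1783 by 12 gives quotient 148 and remainder 7.
12 − 7 → 5 on a 12-hour dial.

5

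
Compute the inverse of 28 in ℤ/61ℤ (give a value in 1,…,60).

28·24 = 672 = 11·61 + 1, so 28⁻¹ ≡ 24 (mod 61).

24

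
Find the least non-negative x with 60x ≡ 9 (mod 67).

37

The inverse of 60 mod 67 is 19 (since 60·19 = 1140 ≡ 1).
Multiplying both sides by 19: x ≡ 19·9 = 171 ≡ 37 (mod 67).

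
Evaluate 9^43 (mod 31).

18

By repeated squaring mod 31: 9^1≡9, 9^2≡19, 9^4≡20, 9^8≡28, 9^16≡9, 9^32≡19.
43 = 1 + 2 + 8 + 32, so 9^43 ≡ 9·19·28·19 ≡ 18 (mod 31).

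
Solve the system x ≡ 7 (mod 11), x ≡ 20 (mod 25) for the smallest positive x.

Since 25·4 ≡ 1 (mod 11), take x = 20 + 25·((7−20)·4 mod 11) = 20 + 25·3 = 95.
Check: 95 mod 11 = 7, 95 mod 25 = 20.

95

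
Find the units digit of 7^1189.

7

The units digit of 7^n cycles with period 4: 7, 9, 3, 1, …
1189 leaves remainder 1 on division by 4, so 7^1189 ends in 7.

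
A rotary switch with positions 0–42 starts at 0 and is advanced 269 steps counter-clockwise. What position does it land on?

269 = 6·43 + 11, so 269 mod 43 = 11.
(0 − 11) mod 43 = 32.

32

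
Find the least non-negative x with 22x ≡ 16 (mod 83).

46

22⁻¹ ≡ 34 (mod 83) because 22·34 = 748 = 9·83 + 1.
Multiplying both sides by 34: x ≡ 34·16 = 544 ≡ 46 (mod 83).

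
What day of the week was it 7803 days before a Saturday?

7803 = 1114·7 + 5, so 7803 mod 7 = 5.
Saturday − 5 days → Monday.

Monday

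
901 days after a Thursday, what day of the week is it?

Tuesday

Dividing 901 by 7 gives quotient 128 and remainder 5.
Thursday + 5 days → Tuesday.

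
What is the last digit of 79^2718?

1

The units digit of 79^n cycles with period 2: 9, 1, …
2718 leaves remainder 0 on division by 2, so 79^2718 ends in 1.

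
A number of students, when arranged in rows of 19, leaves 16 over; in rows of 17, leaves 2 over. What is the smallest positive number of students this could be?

206

x ≡ 2 (mod 17) gives x ∈ {2, 19, 36, 53, 70, 87, 104, 121, …}.
The first of these with x mod 19 = 16 is 206.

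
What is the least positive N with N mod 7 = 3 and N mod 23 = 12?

150

x ≡ 3 (mod 7) gives x ∈ {3, 10, 17, 24, 31, 38, 45, 52, …}.
The first of these with x mod 23 = 12 is 150.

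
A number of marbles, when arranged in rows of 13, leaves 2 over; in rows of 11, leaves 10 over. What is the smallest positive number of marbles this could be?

Since 11·6 ≡ 1 (mod 13), take x = 10 + 11·((2−10)·6 mod 13) = 10 + 11·4 = 54.
Check: 54 mod 13 = 2, 54 mod 11 = 10.

54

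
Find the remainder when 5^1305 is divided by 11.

By repeated squaring mod 11: 5^1≡5, 5^2≡3, 5^4≡9, 5^8≡4, 5^16≡5, 5^32≡3, 5^64≡9, 5^128≡4, 5^256≡5, 5^512≡3, 5^1024≡9.
1305 = 1 + 8 + 16 + 256 + 1024, so 5^1305 ≡ 5·4·5·5·9 ≡ 1 (mod 11).

1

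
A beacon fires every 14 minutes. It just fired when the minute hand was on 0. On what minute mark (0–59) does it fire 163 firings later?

2

163·14 = 2282.
Dividing 2282 by 60 gives quotient 38 and remainder 2.
(0 + 2) mod 60 = 2.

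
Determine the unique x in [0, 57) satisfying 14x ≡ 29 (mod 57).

14⁻¹ ≡ 53 (mod 57) because 14·53 = 742 = 13·57 + 1.
Multiplying both sides by 53: x ≡ 53·29 = 1537 ≡ 55 (mod 57).
Check: 14·55 = 770 = 13·57 + 29.

55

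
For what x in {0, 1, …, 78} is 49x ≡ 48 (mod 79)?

30

The inverse of 49 mod 79 is 50 (since 49·50 = 2450 ≡ 1).
So x ≡ 50·48 = 2400 ≡ 30 (mod 79).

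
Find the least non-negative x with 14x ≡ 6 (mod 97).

The inverse of 14 mod 97 is 7 (since 14·7 = 98 ≡ 1).
Multiplying both sides by 7: x ≡ 7·6 = 42 ≡ 42 (mod 97).
Check: 14·42 = 588 = 6·97 + 6.

42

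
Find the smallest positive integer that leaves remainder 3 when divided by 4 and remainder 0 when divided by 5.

15

Since 5·1 ≡ 1 (mod 4), take x = 0 + 5·((3−0)·1 mod 4) = 0 + 5·3 = 15.
Check: 15 mod 4 = 3, 15 mod 5 = 0.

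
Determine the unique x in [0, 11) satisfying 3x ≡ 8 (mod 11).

3⁻¹ ≡ 4 (mod 11) because 3·4 = 12 = 1·11 + 1.
So x ≡ 4·8 = 32 ≡ 10 (mod 11).
Check: 3·10 = 30 = 2·11 + 8.

10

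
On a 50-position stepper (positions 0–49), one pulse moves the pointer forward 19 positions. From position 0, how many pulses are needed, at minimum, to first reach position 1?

19·29 = 551 = 11·50 + 1, so 19⁻¹ ≡ 29 (mod 50).

29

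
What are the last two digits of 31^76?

81

Square-and-reduce mod 100: 31^1≡31, 31^2≡61, 31^4≡21, 31^8≡41, 31^16≡81, 31^32≡61, 31^64≡21.
Since 76 = 4 + 8 + 64 in binary, 31^76 ≡ 21·41·21 ≡ 81 (mod 100).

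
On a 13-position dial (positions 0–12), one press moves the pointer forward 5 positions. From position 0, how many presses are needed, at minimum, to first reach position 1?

13 = 2·5 + 3
5 = 1·3 + 2
3 = 1·2 + 1
2 = 2·1 + 0
Back-substituting gives 5·8 ≡ 1 (mod 13).

8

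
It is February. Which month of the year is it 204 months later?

February

Dividing 204 by 12 gives quotient 17 and remainder 0.
February + 0 months → February.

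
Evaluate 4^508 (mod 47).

16

Square-and-reduce mod 47: 4^1≡4, 4^2≡16, 4^4≡21, 4^8≡18, 4^16≡42, 4^32≡25, 4^64≡14, 4^128≡8, 4^256≡17.
Since 508 = 4 + 8 + 16 + 32 + 64 + 128 + 256 in binary, 4^508 ≡ 21·18·42·25·14·8·17 ≡ 16 (mod 47).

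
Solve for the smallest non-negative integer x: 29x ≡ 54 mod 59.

10

29⁻¹ ≡ 57 (mod 59) because 29·57 = 1653 = 28·59 + 1.
So x ≡ 57·54 = 3078 ≡ 10 (mod 59).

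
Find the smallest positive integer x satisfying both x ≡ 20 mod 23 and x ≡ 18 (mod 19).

x ≡ 18 (mod 19) gives x ∈ {18, 37, 56, 75, 94, 113, 132, 151, …}.
The first of these with x mod 23 = 20 is 227.

227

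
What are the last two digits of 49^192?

By repeated squaring mod 100: 49^1≡49, 49^2≡1, 49^4≡1, 49^8≡1, 49^16≡1, 49^32≡1, 49^64≡1, 49^128≡1.
192 = 64 + 128, so 49^192 ≡ 1·1 ≡ 1 (mod 100).

01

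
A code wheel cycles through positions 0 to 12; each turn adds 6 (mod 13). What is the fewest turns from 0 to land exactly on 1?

11

13 = 2·6 + 1
6 = 6·1 + 0
Back-substituting gives 6·11 ≡ 1 (mod 13).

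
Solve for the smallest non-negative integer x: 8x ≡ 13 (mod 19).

The inverse of 8 mod 19 is 12 (since 8·12 = 96 ≡ 1).
Multiplying both sides by 12: x ≡ 12·13 = 156 ≡ 4 (mod 19).

4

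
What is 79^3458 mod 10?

1

Powers of 9 mod 10 repeat with period 2: 9, 1.
3458 mod 2 = 0, so the last digit matches 9^2 = 1.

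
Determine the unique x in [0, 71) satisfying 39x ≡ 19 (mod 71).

46

39⁻¹ ≡ 51 (mod 71) because 39·51 = 1989 = 28·71 + 1.
Multiplying both sides by 51: x ≡ 51·19 = 969 ≡ 46 (mod 71).
Check: 39·46 = 1794 = 25·71 + 19.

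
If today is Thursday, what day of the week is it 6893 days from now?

6893 − 984·7 = 5, so 6893 ≡ 5 (mod 7).
Thursday + 5 days → Tuesday.

Tuesday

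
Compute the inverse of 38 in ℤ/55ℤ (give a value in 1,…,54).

38·42 = 1596 = 29·55 + 1, so 38⁻¹ ≡ 42 (mod 55).

42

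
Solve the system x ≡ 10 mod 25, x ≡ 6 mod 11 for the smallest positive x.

x ≡ 6 (mod 11) gives x ∈ {6, 17, 28, 39, 50, 61, 72, 83, …}.
The first of these with x mod 25 = 10 is 160.

160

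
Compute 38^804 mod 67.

1

By repeated squaring mod 67: 38^1≡38, 38^2≡37, 38^4≡29, 38^8≡37, 38^16≡29, 38^32≡37, 38^64≡29, 38^128≡37, 38^256≡29, 38^512≡37.
804 = 4 + 32 + 256 + 512, so 38^804 ≡ 29·37·29·37 ≡ 1 (mod 67).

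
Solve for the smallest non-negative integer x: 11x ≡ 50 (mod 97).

31

11⁻¹ ≡ 53 (mod 97) because 11·53 = 583 = 6·97 + 1.
So x ≡ 53·50 = 2650 ≡ 31 (mod 97).
Check: 11·31 = 341 = 3·97 + 50.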